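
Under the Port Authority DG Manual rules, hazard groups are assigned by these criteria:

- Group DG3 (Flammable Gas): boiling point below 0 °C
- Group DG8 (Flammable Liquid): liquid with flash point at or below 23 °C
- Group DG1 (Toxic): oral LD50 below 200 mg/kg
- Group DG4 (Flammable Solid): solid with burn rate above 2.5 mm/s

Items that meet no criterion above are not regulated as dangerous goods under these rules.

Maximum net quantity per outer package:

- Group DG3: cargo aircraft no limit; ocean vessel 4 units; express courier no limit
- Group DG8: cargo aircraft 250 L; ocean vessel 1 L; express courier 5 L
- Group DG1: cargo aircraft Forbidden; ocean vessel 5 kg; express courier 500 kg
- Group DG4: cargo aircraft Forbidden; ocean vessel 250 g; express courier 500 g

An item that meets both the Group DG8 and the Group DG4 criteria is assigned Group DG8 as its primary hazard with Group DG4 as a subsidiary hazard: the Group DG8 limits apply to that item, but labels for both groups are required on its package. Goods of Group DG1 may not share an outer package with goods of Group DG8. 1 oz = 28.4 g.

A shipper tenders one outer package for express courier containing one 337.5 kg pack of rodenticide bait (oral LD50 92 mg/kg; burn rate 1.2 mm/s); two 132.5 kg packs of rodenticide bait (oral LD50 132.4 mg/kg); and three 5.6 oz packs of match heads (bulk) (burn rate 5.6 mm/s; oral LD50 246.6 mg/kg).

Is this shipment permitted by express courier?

The rodenticide bait has oral LD50 92 mg/kg, which is < 200 mg/kg, so it is Group DG1 (Toxic).
The rodenticide bait has oral LD50 132.4 mg/kg, which is < 200 mg/kg, so it is Group DG1 (Toxic).
The match heads (bulk) have burn rate 5.6 mm/s, which is > 2.5 mm/s, so they are Group DG4 (Flammable Solid).
Group DG1 net quantity: 337.5 kg + (two 132.5 kg packs = 265 kg) = 602.5 kg.
That exceeds the Group DG1 express courier limit of 500 kg.
Group DG4 quantity: three 5.6 oz packs = 477.12 g.
477.12 g ≤ 500 g (express courier limit, Group DG4) — within limit.
The segregation rule (Group DG1 with Group DG8) does not apply to Group DG1 with Group DG4.

No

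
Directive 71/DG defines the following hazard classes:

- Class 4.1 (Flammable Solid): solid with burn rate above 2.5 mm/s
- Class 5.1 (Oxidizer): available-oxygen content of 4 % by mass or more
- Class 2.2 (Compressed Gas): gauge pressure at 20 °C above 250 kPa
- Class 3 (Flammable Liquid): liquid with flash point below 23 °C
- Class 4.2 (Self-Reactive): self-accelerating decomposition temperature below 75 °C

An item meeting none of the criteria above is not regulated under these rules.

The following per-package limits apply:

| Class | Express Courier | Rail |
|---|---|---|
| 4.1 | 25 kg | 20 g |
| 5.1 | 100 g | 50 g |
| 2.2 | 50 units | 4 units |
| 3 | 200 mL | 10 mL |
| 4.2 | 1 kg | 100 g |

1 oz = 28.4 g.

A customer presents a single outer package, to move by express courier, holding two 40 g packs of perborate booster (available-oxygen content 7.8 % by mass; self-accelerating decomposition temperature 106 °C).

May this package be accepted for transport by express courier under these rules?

With available-oxygen content 7.8 % by mass (≥ 4 % by mass), the perborate booster falls in Class 5.1.
Class 5.1 quantity: two 40 g packs = 80 g.
80 g is within the express courier limit of 100 g for Class 5.1.

Yes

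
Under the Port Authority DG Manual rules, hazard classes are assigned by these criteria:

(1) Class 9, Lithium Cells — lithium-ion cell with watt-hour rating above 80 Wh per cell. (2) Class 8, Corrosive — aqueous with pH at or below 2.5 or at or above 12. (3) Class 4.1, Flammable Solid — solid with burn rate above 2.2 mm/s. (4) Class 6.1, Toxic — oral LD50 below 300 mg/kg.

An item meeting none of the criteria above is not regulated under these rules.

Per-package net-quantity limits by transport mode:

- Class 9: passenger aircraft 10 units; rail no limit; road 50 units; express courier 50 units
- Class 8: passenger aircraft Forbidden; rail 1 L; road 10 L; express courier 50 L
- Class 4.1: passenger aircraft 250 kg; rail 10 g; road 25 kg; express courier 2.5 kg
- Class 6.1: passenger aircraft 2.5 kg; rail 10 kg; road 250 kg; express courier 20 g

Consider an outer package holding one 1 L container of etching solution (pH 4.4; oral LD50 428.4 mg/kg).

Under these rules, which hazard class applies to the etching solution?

Not regulated

pH 4.4 is between 2.5 and 12, so Class 8 does not apply.
oral LD50 428.4 mg/kg is not below 300 mg/kg, so Class 6.1 does not apply.
No criterion is met, so the item is not regulated.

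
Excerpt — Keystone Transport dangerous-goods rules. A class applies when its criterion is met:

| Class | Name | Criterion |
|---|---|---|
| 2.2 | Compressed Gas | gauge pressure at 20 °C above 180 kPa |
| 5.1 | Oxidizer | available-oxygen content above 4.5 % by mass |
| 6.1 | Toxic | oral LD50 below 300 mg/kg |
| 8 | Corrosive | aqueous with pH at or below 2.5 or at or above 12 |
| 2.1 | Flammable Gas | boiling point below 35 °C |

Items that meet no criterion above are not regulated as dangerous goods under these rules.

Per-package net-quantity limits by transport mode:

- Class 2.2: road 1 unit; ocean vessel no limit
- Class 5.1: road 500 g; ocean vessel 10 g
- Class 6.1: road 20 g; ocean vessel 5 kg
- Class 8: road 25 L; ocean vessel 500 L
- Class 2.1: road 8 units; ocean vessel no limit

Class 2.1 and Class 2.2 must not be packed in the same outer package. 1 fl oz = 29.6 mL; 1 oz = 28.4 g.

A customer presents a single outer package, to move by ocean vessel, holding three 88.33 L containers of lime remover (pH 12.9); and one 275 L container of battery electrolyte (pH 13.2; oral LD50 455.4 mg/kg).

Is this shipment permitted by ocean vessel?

No

Lime remover: pH 12.9 ≥ 12 → Class 8 (Corrosive).
Battery electrolyte: pH 13.2 ≥ 12 → Class 8 (Corrosive).
Total Class 8: (three 88.33 L containers = 264.99 L) + 275 L = 539.99 L.
539.99 L exceeds the ocean vessel limit of 500 L for Class 8.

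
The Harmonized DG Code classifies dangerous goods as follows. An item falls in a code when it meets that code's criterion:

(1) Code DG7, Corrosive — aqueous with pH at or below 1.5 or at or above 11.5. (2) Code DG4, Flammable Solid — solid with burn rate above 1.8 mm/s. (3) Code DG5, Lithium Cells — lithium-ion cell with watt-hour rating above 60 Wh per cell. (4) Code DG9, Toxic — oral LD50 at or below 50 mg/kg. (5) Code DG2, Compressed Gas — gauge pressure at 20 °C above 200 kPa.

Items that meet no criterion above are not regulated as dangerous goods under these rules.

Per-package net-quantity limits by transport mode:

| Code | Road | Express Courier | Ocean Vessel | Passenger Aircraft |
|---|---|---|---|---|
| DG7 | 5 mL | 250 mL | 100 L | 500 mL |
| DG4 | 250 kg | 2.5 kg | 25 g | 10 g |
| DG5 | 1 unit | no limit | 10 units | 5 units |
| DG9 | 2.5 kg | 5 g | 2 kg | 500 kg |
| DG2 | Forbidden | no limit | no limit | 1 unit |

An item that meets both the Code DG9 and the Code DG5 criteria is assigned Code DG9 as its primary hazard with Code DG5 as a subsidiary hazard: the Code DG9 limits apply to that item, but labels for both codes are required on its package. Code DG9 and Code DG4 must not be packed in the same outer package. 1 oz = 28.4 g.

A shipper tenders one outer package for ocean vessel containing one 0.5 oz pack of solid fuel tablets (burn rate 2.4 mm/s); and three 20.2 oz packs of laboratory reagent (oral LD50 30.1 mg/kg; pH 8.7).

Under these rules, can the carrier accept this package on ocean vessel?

Burn rate 2.4 mm/s meets the Code DG4 criterion (Flammable Solid), so the solid fuel tablets are Code DG4.
The laboratory reagent has oral LD50 30.1 mg/kg, which is ≤ 50 mg/kg, so it is Code DG9 (Toxic).
Code DG9 quantity: three 20.2 oz packs = 1721.04 g.
That is within the Code DG9 ocean vessel limit of 2 kg.
Code DG4 quantity: one 0.5 oz pack = 14.2 g.
14.2 g is within the ocean vessel limit of 25 g for Code DG4.
Code DG9 and Code DG4 may not share an outer package.

No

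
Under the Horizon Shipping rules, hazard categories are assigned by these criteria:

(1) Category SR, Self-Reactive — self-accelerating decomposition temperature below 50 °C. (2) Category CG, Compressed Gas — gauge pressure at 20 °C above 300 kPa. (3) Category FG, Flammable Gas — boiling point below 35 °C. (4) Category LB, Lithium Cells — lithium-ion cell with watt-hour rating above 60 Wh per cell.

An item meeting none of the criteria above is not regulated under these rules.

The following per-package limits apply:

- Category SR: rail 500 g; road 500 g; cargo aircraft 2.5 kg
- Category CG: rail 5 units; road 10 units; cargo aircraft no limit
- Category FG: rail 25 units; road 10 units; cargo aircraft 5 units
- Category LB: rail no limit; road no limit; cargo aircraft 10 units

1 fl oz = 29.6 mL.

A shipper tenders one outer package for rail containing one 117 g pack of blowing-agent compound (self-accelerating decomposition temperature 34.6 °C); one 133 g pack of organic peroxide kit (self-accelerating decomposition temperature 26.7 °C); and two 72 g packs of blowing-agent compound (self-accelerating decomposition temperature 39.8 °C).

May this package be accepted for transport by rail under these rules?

Yes

With self-accelerating decomposition temperature 34.6 °C (< 50 °C), the blowing-agent compound falls in Category SR.
Self-accelerating decomposition temperature 26.7 °C meets the Category SR criterion (Self-Reactive), so the organic peroxide kit is Category SR.
Self-accelerating decomposition temperature 39.8 °C meets the Category SR criterion (Self-Reactive), so the blowing-agent compound is Category SR.
Total Category SR: 117 g + 133 g + (two 72 g packs = 144 g) = 394 g.
That is within the Category SR rail limit of 500 g.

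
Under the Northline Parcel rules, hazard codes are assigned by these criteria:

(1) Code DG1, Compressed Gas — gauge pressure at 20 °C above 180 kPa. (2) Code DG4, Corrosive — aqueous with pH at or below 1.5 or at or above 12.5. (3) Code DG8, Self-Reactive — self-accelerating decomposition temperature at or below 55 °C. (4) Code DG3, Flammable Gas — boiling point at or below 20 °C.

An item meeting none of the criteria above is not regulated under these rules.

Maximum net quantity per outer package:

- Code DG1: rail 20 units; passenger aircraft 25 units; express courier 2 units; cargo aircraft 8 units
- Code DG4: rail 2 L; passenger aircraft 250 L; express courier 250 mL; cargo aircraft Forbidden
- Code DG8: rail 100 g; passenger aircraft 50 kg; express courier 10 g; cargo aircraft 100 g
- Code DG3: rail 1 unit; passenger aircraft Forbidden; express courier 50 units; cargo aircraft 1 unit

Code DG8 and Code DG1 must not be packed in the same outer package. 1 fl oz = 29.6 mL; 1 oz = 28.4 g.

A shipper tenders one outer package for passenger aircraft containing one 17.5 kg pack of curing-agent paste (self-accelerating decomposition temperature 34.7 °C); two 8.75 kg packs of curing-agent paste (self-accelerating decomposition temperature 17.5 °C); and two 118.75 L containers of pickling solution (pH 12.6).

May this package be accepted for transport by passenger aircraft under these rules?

Yes

The curing-agent paste has self-accelerating decomposition temperature 34.7 °C, which is ≤ 55 °C, so it is Code DG8 (Self-Reactive).
Self-accelerating decomposition temperature 17.5 °C meets the Code DG8 criterion (Self-Reactive), so the curing-agent paste is Code DG8.
The pickling solution has pH 12.6, which is ≥ 12.5, so it is Code DG4 (Corrosive).
Code DG8 net quantity: 17.5 kg + (two 8.75 kg packs = 17.5 kg) = 35 kg.
35 kg is within the passenger aircraft limit of 50 kg for Code DG8.
Code DG4 quantity: two 118.75 L containers = 237.5 L.
That is within the Code DG4 passenger aircraft limit of 250 L.
The segregation rule (Code DG8 with Code DG1) does not apply to Code DG8 with Code DG4.
Every hazard code is within its passenger aircraft limit and no segregation rule is violated.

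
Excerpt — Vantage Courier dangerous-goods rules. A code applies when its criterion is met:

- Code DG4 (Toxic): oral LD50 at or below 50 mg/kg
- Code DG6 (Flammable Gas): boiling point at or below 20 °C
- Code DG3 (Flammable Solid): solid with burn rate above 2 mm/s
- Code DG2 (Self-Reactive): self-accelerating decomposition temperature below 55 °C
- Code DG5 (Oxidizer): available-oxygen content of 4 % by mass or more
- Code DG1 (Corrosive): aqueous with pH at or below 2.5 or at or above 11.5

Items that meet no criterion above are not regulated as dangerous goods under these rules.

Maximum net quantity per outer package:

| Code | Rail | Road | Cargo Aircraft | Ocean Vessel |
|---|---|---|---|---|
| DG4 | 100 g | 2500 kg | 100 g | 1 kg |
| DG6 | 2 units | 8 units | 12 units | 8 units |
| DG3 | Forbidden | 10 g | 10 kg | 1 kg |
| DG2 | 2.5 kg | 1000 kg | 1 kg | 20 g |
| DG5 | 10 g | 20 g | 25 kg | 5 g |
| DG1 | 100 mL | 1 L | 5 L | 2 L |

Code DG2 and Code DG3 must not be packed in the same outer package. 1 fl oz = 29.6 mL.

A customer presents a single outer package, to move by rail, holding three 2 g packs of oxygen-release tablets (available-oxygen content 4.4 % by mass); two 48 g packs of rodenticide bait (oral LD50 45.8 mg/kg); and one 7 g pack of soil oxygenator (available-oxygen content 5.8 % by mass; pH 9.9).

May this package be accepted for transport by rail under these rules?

No

The oxygen-release tablets have available-oxygen content 4.4 % by mass, which is ≥ 4 % by mass, so they are Code DG5 (Oxidizer).
The rodenticide bait has oral LD50 45.8 mg/kg, which is ≤ 50 mg/kg, so it is Code DG4 (Toxic).
The soil oxygenator has available-oxygen content 5.8 % by mass, which is ≥ 4 % by mass, so it is Code DG5 (Oxidizer).
Code DG4 quantity: two 48 g packs = 96 g.
96 g ≤ 100 g (rail limit, Code DG4) — within limit.
Code DG5 net quantity: (three 2 g packs = 6 g) + 7 g = 13 g.
That exceeds the Code DG5 rail limit of 10 g.
The segregation rule (Code DG2 with Code DG3) does not apply to Code DG4 with Code DG5.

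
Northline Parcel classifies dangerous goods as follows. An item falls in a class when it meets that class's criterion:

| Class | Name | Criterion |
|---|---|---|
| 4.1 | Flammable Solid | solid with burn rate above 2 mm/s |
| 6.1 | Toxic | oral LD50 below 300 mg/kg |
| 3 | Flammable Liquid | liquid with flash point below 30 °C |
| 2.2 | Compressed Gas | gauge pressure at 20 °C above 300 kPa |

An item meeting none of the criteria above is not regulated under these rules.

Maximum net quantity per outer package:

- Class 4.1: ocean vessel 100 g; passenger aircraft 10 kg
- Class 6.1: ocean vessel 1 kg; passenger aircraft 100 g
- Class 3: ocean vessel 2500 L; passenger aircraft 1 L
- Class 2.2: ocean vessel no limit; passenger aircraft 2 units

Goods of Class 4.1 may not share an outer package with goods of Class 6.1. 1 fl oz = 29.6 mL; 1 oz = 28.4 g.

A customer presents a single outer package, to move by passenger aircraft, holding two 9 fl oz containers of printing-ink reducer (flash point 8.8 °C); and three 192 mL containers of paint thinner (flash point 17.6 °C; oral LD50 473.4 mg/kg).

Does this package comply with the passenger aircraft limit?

Printing-ink reducer: flash point 8.8 °C < 30 °C → Class 3 (Flammable Liquid).
With flash point 17.6 °C (< 30 °C), the paint thinner falls in Class 3.
Class 3 net quantity: (two 9 fl oz containers = 532.8 mL) + (three 192 mL containers = 576 mL) = 1108.8 mL.
1108.8 mL exceeds the passenger aircraft limit of 1 L for Class 3.

No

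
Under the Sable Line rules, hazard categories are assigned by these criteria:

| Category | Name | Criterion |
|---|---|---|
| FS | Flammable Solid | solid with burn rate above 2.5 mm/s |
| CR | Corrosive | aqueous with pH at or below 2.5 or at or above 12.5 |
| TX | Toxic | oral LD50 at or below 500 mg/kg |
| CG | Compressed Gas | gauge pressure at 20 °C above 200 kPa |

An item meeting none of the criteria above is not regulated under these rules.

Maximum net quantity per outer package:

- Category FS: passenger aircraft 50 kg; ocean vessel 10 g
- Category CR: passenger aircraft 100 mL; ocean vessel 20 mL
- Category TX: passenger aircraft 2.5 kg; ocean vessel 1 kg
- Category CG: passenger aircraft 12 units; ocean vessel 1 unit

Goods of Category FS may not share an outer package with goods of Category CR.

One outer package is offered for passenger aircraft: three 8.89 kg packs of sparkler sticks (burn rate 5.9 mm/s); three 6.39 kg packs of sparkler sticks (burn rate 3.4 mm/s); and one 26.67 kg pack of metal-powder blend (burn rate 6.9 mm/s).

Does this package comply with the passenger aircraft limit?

No

Burn rate 5.9 mm/s meets the Category FS criterion (Flammable Solid), so the sparkler sticks are Category FS.
The sparkler sticks have burn rate 3.4 mm/s, which is > 2.5 mm/s, so they are Category FS (Flammable Solid).
Burn rate 6.9 mm/s meets the Category FS criterion (Flammable Solid), so the metal-powder blend is Category FS.
Category FS net quantity: (three 8.89 kg packs = 26.67 kg) + (three 6.39 kg packs = 19.17 kg) + 26.67 kg = 72.51 kg.
That exceeds the Category FS passenger aircraft limit of 50 kg.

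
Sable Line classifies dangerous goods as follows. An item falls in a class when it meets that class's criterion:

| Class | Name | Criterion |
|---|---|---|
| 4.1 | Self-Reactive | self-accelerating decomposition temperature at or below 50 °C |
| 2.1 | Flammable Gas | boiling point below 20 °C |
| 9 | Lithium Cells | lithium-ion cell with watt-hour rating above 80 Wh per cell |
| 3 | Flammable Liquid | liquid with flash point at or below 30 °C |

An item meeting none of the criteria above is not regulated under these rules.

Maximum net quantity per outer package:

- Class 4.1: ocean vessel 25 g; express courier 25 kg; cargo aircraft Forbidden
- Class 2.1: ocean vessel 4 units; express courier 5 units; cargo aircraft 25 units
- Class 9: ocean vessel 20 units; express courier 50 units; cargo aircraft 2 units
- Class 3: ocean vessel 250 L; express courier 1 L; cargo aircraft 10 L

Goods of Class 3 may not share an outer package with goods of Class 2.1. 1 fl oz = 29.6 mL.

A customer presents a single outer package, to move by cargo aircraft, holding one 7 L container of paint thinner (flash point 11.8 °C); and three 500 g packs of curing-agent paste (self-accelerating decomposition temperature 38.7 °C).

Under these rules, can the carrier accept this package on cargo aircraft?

Paint thinner: flash point 11.8 °C ≤ 30 °C → Class 3 (Flammable Liquid).
With self-accelerating decomposition temperature 38.7 °C (≤ 50 °C), the curing-agent paste falls in Class 4.1.
Class 4.1 quantity: three 500 g packs = 1.5 kg.
By cargo aircraft, Class 4.1 is Forbidden regardless of quantity.
Class 3 quantity: 7 L.
7 L is within the cargo aircraft limit of 10 L for Class 3.
The segregation rule (Class 3 with Class 2.1) does not apply to Class 4.1 with Class 3.

No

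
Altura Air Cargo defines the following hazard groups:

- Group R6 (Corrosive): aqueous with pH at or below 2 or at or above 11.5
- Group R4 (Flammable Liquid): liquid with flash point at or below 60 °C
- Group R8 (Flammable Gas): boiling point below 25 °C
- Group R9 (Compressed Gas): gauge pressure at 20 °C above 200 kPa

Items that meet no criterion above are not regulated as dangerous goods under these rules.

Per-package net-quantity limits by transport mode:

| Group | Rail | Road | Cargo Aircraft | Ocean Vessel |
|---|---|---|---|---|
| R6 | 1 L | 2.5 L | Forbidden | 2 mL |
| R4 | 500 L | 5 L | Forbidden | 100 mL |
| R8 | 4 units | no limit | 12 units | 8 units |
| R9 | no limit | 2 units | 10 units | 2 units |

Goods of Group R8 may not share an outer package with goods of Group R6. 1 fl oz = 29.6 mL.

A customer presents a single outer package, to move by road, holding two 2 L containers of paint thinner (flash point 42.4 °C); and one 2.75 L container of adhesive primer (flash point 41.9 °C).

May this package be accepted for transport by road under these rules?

No

Paint thinner: flash point 42.4 °C ≤ 60 °C → Group R4 (Flammable Liquid).
The adhesive primer has flash point 41.9 °C, which is ≤ 60 °C, so it is Group R4 (Flammable Liquid).
Total Group R4: (two 2 L containers = 4 L) + 2.75 L = 6.75 L.
6.75 L > 5 L (road limit, Group R4) — over the limit.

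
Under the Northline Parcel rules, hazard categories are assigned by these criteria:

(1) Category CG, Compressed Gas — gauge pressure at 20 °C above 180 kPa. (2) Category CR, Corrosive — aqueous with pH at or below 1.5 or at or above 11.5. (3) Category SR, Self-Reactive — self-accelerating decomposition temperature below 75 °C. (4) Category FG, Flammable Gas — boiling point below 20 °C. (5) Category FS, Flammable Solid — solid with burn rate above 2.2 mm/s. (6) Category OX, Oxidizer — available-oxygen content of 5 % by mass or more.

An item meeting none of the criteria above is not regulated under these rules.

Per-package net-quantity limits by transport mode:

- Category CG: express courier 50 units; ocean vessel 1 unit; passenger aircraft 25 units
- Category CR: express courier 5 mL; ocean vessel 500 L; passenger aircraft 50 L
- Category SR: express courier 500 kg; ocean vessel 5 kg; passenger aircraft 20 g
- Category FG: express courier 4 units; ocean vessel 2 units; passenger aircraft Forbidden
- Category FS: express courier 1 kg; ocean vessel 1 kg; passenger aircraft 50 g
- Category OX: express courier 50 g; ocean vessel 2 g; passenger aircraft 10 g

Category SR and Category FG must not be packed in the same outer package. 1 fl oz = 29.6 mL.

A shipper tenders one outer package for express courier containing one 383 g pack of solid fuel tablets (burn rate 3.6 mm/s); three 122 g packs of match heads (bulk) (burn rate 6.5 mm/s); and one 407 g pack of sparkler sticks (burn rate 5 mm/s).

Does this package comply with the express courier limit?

No

The solid fuel tablets have burn rate 3.6 mm/s, which is > 2.2 mm/s, so they are Category FS (Flammable Solid).
Burn rate 6.5 mm/s meets the Category FS criterion (Flammable Solid), so the match heads (bulk) are Category FS.
The sparkler sticks have burn rate 5 mm/s, which is > 2.2 mm/s, so they are Category FS (Flammable Solid).
Category FS net quantity: 383 g + (three 122 g packs = 366 g) + 407 g = 1.156 kg.
That exceeds the Category FS express courier limit of 1 kg.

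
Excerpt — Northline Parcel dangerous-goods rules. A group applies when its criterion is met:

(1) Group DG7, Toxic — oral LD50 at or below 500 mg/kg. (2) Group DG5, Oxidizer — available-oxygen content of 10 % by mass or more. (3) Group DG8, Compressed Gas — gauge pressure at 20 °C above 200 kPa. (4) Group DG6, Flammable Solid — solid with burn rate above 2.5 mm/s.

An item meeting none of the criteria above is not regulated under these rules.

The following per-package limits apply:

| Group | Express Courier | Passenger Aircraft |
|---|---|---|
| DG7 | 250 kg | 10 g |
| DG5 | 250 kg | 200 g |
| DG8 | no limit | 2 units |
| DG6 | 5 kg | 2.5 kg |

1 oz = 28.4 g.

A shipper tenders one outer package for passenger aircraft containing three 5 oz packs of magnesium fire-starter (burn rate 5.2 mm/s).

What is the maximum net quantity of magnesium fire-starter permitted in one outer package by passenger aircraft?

2.5 kg

Burn rate 5.2 mm/s meets the Group DG6 criterion (Flammable Solid), so the magnesium fire-starter is Group DG6.
The passenger aircraft limit for Group DG6 is 2.5 kg.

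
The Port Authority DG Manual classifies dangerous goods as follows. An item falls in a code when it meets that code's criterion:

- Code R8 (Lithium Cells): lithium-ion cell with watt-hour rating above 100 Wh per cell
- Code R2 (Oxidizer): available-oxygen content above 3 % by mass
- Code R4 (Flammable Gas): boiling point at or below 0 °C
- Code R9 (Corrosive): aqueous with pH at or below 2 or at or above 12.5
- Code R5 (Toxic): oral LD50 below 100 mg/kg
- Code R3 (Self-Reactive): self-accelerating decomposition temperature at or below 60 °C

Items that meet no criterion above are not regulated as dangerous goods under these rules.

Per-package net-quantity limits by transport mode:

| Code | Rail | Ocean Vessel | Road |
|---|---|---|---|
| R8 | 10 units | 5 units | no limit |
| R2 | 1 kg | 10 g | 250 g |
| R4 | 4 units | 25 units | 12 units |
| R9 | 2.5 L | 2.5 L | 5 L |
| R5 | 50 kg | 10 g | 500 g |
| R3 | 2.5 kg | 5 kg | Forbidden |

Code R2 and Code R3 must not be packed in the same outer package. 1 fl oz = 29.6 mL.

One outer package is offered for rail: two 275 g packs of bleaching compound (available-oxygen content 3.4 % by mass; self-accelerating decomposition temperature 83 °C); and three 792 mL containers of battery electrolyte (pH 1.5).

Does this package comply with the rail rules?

Available-oxygen content 3.4 % by mass meets the Code R2 criterion (Oxidizer), so the bleaching compound is Code R2.
The battery electrolyte has pH 1.5, which is ≤ 2, so it is Code R9 (Corrosive).
Code R2 quantity: two 275 g packs = 550 g.
That is within the Code R2 rail limit of 1 kg.
Code R9 quantity: three 792 mL containers = 2.376 L.
2.376 L ≤ 2.5 L (rail limit, Code R9) — within limit.
The segregation rule (Code R2 with Code R3) does not apply to Code R2 with Code R9.
Every hazard code is within its rail limit and no segregation rule is violated.

Yes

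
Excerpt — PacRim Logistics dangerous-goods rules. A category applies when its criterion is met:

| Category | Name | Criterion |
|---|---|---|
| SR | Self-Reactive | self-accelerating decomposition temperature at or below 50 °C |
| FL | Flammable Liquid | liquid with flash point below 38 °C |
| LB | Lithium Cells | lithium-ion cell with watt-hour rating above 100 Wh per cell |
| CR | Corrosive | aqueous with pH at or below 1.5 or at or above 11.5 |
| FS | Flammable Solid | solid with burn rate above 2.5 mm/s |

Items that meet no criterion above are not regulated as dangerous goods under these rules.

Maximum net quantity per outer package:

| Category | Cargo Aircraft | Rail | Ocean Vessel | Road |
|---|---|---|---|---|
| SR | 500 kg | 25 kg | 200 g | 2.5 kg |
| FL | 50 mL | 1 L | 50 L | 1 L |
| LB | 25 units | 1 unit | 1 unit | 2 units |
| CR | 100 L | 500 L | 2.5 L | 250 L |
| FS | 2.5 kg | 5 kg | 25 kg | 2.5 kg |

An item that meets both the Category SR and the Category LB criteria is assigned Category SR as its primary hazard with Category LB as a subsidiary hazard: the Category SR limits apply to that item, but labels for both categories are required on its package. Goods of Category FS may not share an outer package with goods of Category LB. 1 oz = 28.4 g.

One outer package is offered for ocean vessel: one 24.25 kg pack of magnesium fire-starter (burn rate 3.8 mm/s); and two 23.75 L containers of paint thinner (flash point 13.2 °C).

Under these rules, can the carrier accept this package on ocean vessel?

With burn rate 3.8 mm/s (> 2.5 mm/s), the magnesium fire-starter falls in Category FS.
Paint thinner: flash point 13.2 °C < 38 °C → Category FL (Flammable Liquid).
Category FL quantity: two 23.75 L containers = 47.5 L.
47.5 L is within the ocean vessel limit of 50 L for Category FL.
Category FS quantity: 24.25 kg.
24.25 kg is within the ocean vessel limit of 25 kg for Category FS.
The segregation rule (Category FS with Category LB) does not apply to Category FL with Category FS.
Every hazard category is within its ocean vessel limit and no segregation rule is violated.

Yes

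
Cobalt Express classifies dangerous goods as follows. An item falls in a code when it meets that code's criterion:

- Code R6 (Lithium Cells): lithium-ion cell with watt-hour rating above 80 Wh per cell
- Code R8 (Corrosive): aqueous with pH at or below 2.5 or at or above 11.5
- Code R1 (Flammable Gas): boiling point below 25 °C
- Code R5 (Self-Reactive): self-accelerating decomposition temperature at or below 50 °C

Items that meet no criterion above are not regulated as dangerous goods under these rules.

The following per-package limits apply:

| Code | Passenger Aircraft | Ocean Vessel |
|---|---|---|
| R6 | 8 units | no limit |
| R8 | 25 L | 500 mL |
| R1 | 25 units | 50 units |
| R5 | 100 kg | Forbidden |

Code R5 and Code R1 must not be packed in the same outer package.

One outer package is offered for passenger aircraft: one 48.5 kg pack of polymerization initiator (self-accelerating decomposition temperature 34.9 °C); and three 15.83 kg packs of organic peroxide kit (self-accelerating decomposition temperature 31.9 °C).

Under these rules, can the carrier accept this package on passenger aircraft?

Yes

The polymerization initiator has self-accelerating decomposition temperature 34.9 °C, which is ≤ 50 °C, so it is Code R5 (Self-Reactive).
Organic peroxide kit: self-accelerating decomposition temperature 31.9 °C ≤ 50 °C → Code R5 (Self-Reactive).
Total Code R5: 48.5 kg + (three 15.83 kg packs = 47.49 kg) = 95.99 kg.
That is within the Code R5 passenger aircraft limit of 100 kg.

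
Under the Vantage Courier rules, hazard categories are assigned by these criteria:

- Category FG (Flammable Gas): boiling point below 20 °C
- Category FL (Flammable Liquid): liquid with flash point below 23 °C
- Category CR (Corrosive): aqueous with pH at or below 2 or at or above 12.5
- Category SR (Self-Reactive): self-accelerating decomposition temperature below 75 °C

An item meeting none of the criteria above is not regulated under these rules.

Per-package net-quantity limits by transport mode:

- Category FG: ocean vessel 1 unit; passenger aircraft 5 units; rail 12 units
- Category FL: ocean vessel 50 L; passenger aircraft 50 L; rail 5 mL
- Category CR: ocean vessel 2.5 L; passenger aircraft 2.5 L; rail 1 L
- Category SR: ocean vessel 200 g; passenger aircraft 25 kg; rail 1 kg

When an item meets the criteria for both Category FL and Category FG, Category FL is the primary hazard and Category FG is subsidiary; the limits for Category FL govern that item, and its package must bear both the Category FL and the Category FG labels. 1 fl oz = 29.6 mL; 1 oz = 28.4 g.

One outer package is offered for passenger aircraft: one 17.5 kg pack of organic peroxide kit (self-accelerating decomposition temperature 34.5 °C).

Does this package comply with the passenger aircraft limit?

Organic peroxide kit: self-accelerating decomposition temperature 34.5 °C < 75 °C → Category SR (Self-Reactive).
Category SR quantity: 17.5 kg.
17.5 kg ≤ 25 kg (passenger aircraft limit, Category SR) — within limit.

Yes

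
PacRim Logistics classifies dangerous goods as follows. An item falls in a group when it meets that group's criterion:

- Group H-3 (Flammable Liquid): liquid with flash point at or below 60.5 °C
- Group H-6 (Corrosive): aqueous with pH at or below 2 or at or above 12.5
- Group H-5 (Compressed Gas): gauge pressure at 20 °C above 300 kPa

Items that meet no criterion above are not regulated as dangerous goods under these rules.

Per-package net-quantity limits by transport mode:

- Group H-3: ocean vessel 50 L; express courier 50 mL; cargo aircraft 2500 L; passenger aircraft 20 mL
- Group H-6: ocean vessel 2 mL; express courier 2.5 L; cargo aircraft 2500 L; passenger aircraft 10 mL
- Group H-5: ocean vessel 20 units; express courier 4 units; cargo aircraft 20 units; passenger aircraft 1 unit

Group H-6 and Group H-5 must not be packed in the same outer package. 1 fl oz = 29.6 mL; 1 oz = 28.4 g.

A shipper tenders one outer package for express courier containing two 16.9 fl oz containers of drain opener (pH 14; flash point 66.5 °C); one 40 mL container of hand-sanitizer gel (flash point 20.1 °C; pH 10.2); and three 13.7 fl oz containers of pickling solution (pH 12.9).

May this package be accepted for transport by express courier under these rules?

Yes

Drain opener: pH 14 ≥ 12.5 → Group H-6 (Corrosive).
With flash point 20.1 °C (≤ 60.5 °C), the hand-sanitizer gel falls in Group H-3.
Pickling solution: pH 12.9 ≥ 12.5 → Group H-6 (Corrosive).
Group H-6 net quantity: (two 16.9 fl oz containers = 1000.48 mL) + (three 13.7 fl oz containers = 1216.56 mL) = 2217.04 mL.
That is within the Group H-6 express courier limit of 2.5 L.
Group H-3 quantity: 40 mL.
That is within the Group H-3 express courier limit of 50 mL.
The segregation rule (Group H-6 with Group H-5) does not apply to Group H-6 with Group H-3.
Every hazard group is within its express courier limit and no segregation rule is violated.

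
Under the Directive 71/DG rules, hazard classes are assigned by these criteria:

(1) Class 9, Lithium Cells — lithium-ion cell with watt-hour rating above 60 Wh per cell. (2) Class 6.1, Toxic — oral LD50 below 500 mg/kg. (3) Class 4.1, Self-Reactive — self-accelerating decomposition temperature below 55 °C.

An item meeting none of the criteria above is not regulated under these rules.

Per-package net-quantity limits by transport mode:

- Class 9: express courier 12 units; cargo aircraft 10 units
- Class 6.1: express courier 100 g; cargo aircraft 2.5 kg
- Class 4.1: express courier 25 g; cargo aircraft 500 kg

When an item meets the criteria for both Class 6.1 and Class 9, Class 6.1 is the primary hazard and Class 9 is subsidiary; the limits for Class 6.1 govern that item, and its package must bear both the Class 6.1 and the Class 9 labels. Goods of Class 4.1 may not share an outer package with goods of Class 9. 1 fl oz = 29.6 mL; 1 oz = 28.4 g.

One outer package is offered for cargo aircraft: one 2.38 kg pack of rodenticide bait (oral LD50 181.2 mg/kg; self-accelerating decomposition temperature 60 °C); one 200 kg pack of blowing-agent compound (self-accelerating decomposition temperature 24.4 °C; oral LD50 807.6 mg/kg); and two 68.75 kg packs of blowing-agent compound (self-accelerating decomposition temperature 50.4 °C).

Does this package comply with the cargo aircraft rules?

The rodenticide bait has oral LD50 181.2 mg/kg, which is < 500 mg/kg, so it is Class 6.1 (Toxic).
With self-accelerating decomposition temperature 24.4 °C (< 55 °C), the blowing-agent compound falls in Class 4.1.
Self-accelerating decomposition temperature 50.4 °C meets the Class 4.1 criterion (Self-Reactive), so the blowing-agent compound is Class 4.1.
Total Class 4.1: 200 kg + (two 68.75 kg packs = 137.5 kg) = 337.5 kg.
That is within the Class 4.1 cargo aircraft limit of 500 kg.
Class 6.1 quantity: 2.38 kg.
That is within the Class 6.1 cargo aircraft limit of 2.5 kg.
The segregation rule (Class 4.1 with Class 9) does not apply to Class 4.1 with Class 6.1.
Every hazard class is within its cargo aircraft limit and no segregation rule is violated.

Yes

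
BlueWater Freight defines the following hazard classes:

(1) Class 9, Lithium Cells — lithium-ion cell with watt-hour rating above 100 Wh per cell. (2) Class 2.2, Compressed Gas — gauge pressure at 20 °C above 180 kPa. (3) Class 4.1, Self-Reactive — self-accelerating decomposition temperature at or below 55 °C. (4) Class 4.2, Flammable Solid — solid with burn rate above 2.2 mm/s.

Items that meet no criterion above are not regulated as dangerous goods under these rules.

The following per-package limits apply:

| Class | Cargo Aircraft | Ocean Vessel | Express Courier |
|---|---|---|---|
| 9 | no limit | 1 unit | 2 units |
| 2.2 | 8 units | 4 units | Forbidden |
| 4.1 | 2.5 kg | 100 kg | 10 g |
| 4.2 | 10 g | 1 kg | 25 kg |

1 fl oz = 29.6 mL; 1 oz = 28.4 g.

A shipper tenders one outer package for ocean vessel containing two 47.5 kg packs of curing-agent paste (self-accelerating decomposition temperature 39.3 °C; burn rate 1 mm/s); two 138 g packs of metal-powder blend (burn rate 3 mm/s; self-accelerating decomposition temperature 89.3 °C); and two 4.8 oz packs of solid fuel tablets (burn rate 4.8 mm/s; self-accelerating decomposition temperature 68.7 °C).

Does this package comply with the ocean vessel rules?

Yes

The curing-agent paste has self-accelerating decomposition temperature 39.3 °C, which is ≤ 55 °C, so it is Class 4.1 (Self-Reactive).
Metal-powder blend: burn rate 3 mm/s > 2.2 mm/s → Class 4.2 (Flammable Solid).
The solid fuel tablets have burn rate 4.8 mm/s, which is > 2.2 mm/s, so they are Class 4.2 (Flammable Solid).
Total Class 4.2: (two 138 g packs = 276 g) + (two 4.8 oz packs = 272.64 g) = 548.64 g.
That is within the Class 4.2 ocean vessel limit of 1 kg.
Class 4.1 quantity: two 47.5 kg packs = 95 kg.
That is within the Class 4.1 ocean vessel limit of 100 kg.
Every hazard class is within its ocean vessel limit and no segregation rule is violated.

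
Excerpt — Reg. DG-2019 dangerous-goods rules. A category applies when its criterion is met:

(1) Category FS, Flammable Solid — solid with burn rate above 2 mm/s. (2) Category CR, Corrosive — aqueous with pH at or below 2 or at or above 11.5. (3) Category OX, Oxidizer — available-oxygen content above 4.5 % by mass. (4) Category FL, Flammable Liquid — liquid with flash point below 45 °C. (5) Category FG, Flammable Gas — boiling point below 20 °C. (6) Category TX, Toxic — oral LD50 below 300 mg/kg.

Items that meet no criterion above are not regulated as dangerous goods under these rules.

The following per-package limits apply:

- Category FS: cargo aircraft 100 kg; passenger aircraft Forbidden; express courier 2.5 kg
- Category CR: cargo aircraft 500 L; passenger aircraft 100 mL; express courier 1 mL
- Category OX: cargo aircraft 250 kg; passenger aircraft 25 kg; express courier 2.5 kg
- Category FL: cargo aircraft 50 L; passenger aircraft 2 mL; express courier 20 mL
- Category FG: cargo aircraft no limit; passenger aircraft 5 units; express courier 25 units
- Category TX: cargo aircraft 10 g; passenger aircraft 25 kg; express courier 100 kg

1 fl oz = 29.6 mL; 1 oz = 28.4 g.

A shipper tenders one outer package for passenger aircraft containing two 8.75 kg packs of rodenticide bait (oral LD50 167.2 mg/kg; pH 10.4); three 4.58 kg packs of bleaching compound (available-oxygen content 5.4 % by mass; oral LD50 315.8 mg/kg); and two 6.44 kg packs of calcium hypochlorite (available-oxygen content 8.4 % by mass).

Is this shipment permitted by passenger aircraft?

No

Oral LD50 167.2 mg/kg meets the Category TX criterion (Toxic), so the rodenticide bait is Category TX.
The bleaching compound has available-oxygen content 5.4 % by mass, which is > 4.5 % by mass, so it is Category OX (Oxidizer).
With available-oxygen content 8.4 % by mass (> 4.5 % by mass), the calcium hypochlorite falls in Category OX.
Total Category OX: (three 4.58 kg packs = 13.74 kg) + (two 6.44 kg packs = 12.88 kg) = 26.62 kg.
26.62 kg > 25 kg (passenger aircraft limit, Category OX) — over the limit.
Category TX quantity: two 8.75 kg packs = 17.5 kg.
17.5 kg is within the passenger aircraft limit of 25 kg for Category TX.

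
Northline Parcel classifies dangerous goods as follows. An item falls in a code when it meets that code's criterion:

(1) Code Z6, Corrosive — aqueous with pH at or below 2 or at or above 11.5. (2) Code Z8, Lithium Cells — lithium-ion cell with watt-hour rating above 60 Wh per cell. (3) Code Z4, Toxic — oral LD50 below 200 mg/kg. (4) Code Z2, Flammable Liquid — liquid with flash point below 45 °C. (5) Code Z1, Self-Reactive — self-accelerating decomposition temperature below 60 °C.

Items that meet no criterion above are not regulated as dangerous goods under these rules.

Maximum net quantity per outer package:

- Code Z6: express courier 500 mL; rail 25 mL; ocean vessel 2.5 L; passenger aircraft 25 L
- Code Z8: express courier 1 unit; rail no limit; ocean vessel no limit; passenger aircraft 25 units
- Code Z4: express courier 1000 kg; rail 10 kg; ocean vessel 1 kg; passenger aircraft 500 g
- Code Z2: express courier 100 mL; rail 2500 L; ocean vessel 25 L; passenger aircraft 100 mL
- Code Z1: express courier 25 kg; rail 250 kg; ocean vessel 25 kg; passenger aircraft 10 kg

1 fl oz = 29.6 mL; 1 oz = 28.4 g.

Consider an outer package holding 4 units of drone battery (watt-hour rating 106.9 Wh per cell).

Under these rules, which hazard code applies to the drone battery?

Code Z8

The drone battery has watt-hour rating 106.9 Wh per cell, which is > 60 Wh per cell, so it is Code Z8 (Lithium Cells).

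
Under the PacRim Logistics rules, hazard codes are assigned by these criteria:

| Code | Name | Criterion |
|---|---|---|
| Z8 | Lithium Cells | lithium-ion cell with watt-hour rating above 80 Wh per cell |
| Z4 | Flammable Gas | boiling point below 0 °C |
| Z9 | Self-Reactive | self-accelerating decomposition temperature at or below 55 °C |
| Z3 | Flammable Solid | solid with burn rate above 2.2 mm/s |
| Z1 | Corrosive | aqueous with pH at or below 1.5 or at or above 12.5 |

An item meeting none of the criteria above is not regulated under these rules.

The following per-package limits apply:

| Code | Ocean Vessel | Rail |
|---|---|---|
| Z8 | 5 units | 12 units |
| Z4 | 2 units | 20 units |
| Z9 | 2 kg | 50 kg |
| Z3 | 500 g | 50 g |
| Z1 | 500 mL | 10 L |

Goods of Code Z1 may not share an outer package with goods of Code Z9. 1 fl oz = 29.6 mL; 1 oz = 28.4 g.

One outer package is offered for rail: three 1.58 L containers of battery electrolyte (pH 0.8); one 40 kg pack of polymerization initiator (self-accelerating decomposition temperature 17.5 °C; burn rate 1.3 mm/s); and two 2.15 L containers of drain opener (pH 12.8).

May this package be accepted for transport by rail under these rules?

No

The battery electrolyte has pH 0.8, which is ≤ 1.5, so it is Code Z1 (Corrosive).
The polymerization initiator has self-accelerating decomposition temperature 17.5 °C, which is ≤ 55 °C, so it is Code Z9 (Self-Reactive).
pH 12.8 meets the Code Z1 criterion (Corrosive), so the drain opener is Code Z1.
Code Z1 net quantity: (three 1.58 L containers = 4.74 L) + (two 2.15 L containers = 4.3 L) = 9.04 L.
That is within the Code Z1 rail limit of 10 L.
Code Z9 quantity: 40 kg.
40 kg is within the rail limit of 50 kg for Code Z9.
Code Z1 and Code Z9 may not share an outer package.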